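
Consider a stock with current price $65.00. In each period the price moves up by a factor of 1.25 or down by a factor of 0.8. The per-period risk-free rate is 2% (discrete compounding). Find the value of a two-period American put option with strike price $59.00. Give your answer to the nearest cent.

Risk-neutral probability p = (1 + 0.02 − 0.8)/(1.25 − 0.8) = 0.2200/0.4500 = 0.4889
Terminal stock prices: S_uu = 101.6, S_ud = 65, S_dd = 41.6
Terminal payoffs (K − S): max(-42.56, 0) = 0, max(-6, 0) = 0, max(17.4, 0) = 17.4
Node u (S = 81.25): continuation = 1/1.02·[0.4889·0.0000 + 0.5111·0.0000] = 0.0000; exercise value = 0.0000 ≤ continuation, so V_u = 0.0000
Node d (S = 52): continuation = 1/1.02·[0.4889·0.0000 + 0.5111·17.4000] = 8.7190; exercise value = 7.0000 ≤ continuation, so V_d = 8.7190
Node 0 (S = 65): continuation = 1/1.02·[0.4889·0.0000 + 0.5111·8.7190] = 4.3690; exercise value = 0.0000 ≤ continuation, so V_0 = 4.3690

$4.37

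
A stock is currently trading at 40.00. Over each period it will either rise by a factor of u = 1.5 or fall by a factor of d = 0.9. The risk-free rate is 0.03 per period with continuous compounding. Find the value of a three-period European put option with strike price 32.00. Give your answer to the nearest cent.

1.24

Risk-neutral probability p = (e^0.03 − 0.9)/(1.5 − 0.9) = 0.1305/0.6000 = 0.2174
Terminal stock prices: S_uuu = 135, S_uud = 81, S_udd = 48.6, S_ddd = 29.16
Terminal payoffs (K − S): max(-103, 0) = 0, max(-49, 0) = 0, max(-16.6, 0) = 0, max(2.84, 0) = 2.84
Node uu (S = 90): V_uu = e^(−0.03)·[0.2174·0.0000 + 0.7826·0.0000] = 0.0000
Node ud (S = 54): V_ud = e^(−0.03)·[0.2174·0.0000 + 0.7826·0.0000] = 0.0000
Node dd (S = 32.4): V_dd = e^(−0.03)·[0.2174·0.0000 + 0.7826·2.8400] = 2.1568
Node u (S = 60): V_u = e^(−0.03)·[0.2174·0.0000 + 0.7826·0.0000] = 0.0000
Node d (S = 36): V_d = e^(−0.03)·[0.2174·0.0000 + 0.7826·2.1568] = 1.6380
Node 0 (S = 40): V_0 = e^(−0.03)·[0.2174·0.0000 + 0.7826·1.6380] = 1.2440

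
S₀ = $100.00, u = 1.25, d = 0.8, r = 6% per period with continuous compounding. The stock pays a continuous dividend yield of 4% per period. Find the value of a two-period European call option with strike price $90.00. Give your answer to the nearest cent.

$18.50

Per-period risk-free factor R = e^0.06 = 1.0618; dividend-adjusted growth = e^(0.06−0.04) = 1.0202.
Risk-neutral probability p = (1.0202 − 0.8)/(1.25 − 0.8) = 0.2202/0.4500 = 0.4893
Terminal stock prices: S_uu = 156.2, S_ud = 100, S_dd = 64
Terminal payoffs (S − K): max(66.25, 0) = 66.25, max(10, 0) = 10, max(-26, 0) = 0
Node u (S = 125): V_u = e^(−0.06)·[0.4893·66.2500 + 0.5107·10.0000] = 35.3399
Node d (S = 80): V_d = e^(−0.06)·[0.4893·10.0000 + 0.5107·0.0000] = 4.6084
Node 0 (S = 100): V_0 = e^(−0.06)·[0.4893·35.3399 + 0.5107·4.6084] = 18.5023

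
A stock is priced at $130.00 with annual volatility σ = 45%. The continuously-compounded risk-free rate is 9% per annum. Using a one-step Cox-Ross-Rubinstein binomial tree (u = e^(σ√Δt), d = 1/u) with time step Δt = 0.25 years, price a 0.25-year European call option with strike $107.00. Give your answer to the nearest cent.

$26.96

CRR parameters: u = e^(σ√Δt) = e^(0.45·√0.25) = 1.2523, d = 1/u = 0.7985
Per-period rate: rΔt = 0.09·0.25 = 0.0225, so R = e^0.0225 = 1.0228
Risk-neutral probability p = (e^0.0225 − 0.7985)/(1.2523 − 0.7985) = 0.2242/0.4538 = 0.4941
Terminal stock prices: S_u = 162.8, S_d = 103.8
Terminal payoffs (S − K): max(55.8, 0) = 55.8, max(-3.193, 0) = 0
Node 0 (S = 130): V_0 = e^(−0.0225)·[0.4941·55.8020 + 0.5059·0.0000] = 26.9599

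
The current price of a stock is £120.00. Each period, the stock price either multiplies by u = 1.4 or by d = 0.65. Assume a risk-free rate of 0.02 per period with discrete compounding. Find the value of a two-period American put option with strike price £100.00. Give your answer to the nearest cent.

£12.16

Risk-neutral probability p = (1 + 0.02 − 0.65)/(1.4 − 0.65) = 0.3700/0.7500 = 0.4933
Terminal stock prices: S_uu = 235.2, S_ud = 109.2, S_dd = 50.7
Terminal payoffs (K − S): max(-135.2, 0) = 0, max(-9.2, 0) = 0, max(49.3, 0) = 49.3
Node u (S = 168): continuation = 1/1.02·[0.4933·0.0000 + 0.5067·0.0000] = 0.0000; exercise value = 0.0000 ≤ continuation, so V_u = 0.0000
Node d (S = 78): continuation = 1/1.02·[0.4933·0.0000 + 0.5067·49.3000] = 24.4889; exercise value = 22.0000 ≤ continuation, so V_d = 24.4889
Node 0 (S = 120): continuation = 1/1.02·[0.4933·0.0000 + 0.5067·24.4889] = 12.1644; exercise value = 0.0000 ≤ continuation, so V_0 = 12.1644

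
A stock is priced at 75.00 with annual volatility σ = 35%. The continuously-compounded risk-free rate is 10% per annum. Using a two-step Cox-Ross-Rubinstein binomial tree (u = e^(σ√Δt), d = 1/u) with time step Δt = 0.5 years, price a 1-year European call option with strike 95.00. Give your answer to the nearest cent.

CRR parameters: u = e^(σ√Δt) = e^(0.35·√0.5) = 1.2808, d = 1/u = 0.7808
Per-period rate: rΔt = 0.1·0.5 = 0.05, so R = e^0.05 = 1.0513
Risk-neutral probability p = (e^0.05 − 0.7808)/(1.2808 − 0.7808) = 0.2705/0.5000 = 0.5410
Terminal stock prices: S_uu = 123, S_ud = 75, S_dd = 45.72
Terminal payoffs (S − K): max(28.03, 0) = 28.03, max(-20, 0) = 0, max(-49.28, 0) = 0
Node u (S = 96.06): V_u = e^(−0.05)·[0.5410·28.0343 + 0.4590·0.0000] = 14.4262
Node d (S = 58.56): V_d = e^(−0.05)·[0.5410·0.0000 + 0.4590·0.0000] = 0.0000
Node 0 (S = 75): V_0 = e^(−0.05)·[0.5410·14.4262 + 0.4590·0.0000] = 7.4236

7.42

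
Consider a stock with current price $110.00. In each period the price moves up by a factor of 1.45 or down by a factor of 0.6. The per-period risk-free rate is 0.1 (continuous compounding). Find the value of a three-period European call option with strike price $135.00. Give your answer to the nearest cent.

Risk-neutral probability p = (e^0.1 − 0.6)/(1.45 − 0.6) = 0.5052/0.8500 = 0.5943
Terminal stock prices: S_uuu = 335.3, S_uud = 138.8, S_udd = 57.42, S_ddd = 23.76
Terminal payoffs (S − K): max(200.3, 0) = 200.3, max(3.765, 0) = 3.765, max(-77.58, 0) = 0, max(-111.2, 0) = 0
Node uu (S = 231.3): V_uu = e^(−0.1)·[0.5943·200.3487 + 0.4057·3.7650] = 109.1219
Node ud (S = 95.7): V_ud = e^(−0.1)·[0.5943·3.7650 + 0.4057·0.0000] = 2.0247
Node dd (S = 39.6): V_dd = e^(−0.1)·[0.5943·0.0000 + 0.4057·0.0000] = 0.0000
Node u (S = 159.5): V_u = e^(−0.1)·[0.5943·109.1219 + 0.4057·2.0247] = 59.4248
Node d (S = 66): V_d = e^(−0.1)·[0.5943·2.0247 + 0.4057·0.0000] = 1.0888
Node 0 (S = 110): V_0 = e^(−0.1)·[0.5943·59.4248 + 0.4057·1.0888] = 32.3561

$32.36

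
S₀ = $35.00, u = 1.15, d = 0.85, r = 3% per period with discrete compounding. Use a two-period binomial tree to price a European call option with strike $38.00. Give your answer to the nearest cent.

Risk-neutral probability p = (1 + 0.03 − 0.85)/(1.15 − 0.85) = 0.1800/0.3000 = 0.6000
Terminal stock prices: S_uu = 46.29, S_ud = 34.21, S_dd = 25.29
Terminal payoffs (S − K): max(8.287, 0) = 8.287, max(-3.788, 0) = 0, max(-12.71, 0) = 0
Node u (S = 40.25): V_u = 1/1.03·[0.6000·8.2875 + 0.4000·0.0000] = 4.8277
Node d (S = 29.75): V_d = 1/1.03·[0.6000·0.0000 + 0.4000·0.0000] = 0.0000
Node 0 (S = 35): V_0 = 1/1.03·[0.6000·4.8277 + 0.4000·0.0000] = 2.8122

$2.81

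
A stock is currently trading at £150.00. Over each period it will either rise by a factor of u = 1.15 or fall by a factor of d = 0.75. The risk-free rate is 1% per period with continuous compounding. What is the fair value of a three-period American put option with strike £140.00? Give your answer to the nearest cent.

Risk-neutral probability p = (e^0.01 − 0.75)/(1.15 − 0.75) = 0.2601/0.4000 = 0.6501
Terminal stock prices: S_uuu = 228.1, S_uud = 148.8, S_udd = 97.03, S_ddd = 63.28
Terminal payoffs (K − S): max(-88.13, 0) = 0, max(-8.781, 0) = 0, max(42.97, 0) = 42.97, max(76.72, 0) = 76.72
Node uu (S = 198.4): continuation = e^(−0.01)·[0.6501·0.0000 + 0.3499·0.0000] = 0.0000; exercise value = 0.0000 ≤ continuation, so V_uu = 0.0000
Node ud (S = 129.4): continuation = e^(−0.01)·[0.6501·0.0000 + 0.3499·42.9688] = 14.8841; exercise value = 10.6250 ≤ continuation, so V_ud = 14.8841
Node dd (S = 84.38): continuation = e^(−0.01)·[0.6501·42.9688 + 0.3499·76.7188] = 54.2320; exercise value = 55.6250 > continuation, so V_dd = 55.6250 (exercise)
Node u (S = 172.5): continuation = e^(−0.01)·[0.6501·0.0000 + 0.3499·14.8841] = 5.1557; exercise value = 0.0000 ≤ continuation, so V_u = 5.1557
Node d (S = 112.5): continuation = e^(−0.01)·[0.6501·14.8841 + 0.3499·55.6250] = 28.8484; exercise value = 27.5000 ≤ continuation, so V_d = 28.8484
Node 0 (S = 150): continuation = e^(−0.01)·[0.6501·5.1557 + 0.3499·28.8484] = 13.3114; exercise value = 0.0000 ≤ continuation, so V_0 = 13.3114

£13.31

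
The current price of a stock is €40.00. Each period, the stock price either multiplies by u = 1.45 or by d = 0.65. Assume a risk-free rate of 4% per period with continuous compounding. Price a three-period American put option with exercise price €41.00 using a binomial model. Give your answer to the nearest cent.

Risk-neutral probability p = (e^0.04 − 0.65)/(1.45 − 0.65) = 0.3908/0.8000 = 0.4885
Terminal stock prices: S_uuu = 121.9, S_uud = 54.66, S_udd = 24.51, S_ddd = 10.98
Terminal payoffs (K − S): max(-80.94, 0) = 0, max(-13.66, 0) = 0, max(16.49, 0) = 16.49, max(30.02, 0) = 30.02
Node uu (S = 84.1): continuation = e^(−0.04)·[0.4885·0.0000 + 0.5115·0.0000] = 0.0000; exercise value = 0.0000 ≤ continuation, so V_uu = 0.0000
Node ud (S = 37.7): continuation = e^(−0.04)·[0.4885·0.0000 + 0.5115·16.4950] = 8.1062; exercise value = 3.3000 ≤ continuation, so V_ud = 8.1062
Node dd (S = 16.9): continuation = e^(−0.04)·[0.4885·16.4950 + 0.5115·30.0150] = 22.4924; exercise value = 24.1000 > continuation, so V_dd = 24.1000 (exercise)
Node u (S = 58): continuation = e^(−0.04)·[0.4885·0.0000 + 0.5115·8.1062] = 3.9836; exercise value = 0.0000 ≤ continuation, so V_u = 3.9836
Node d (S = 26): continuation = e^(−0.04)·[0.4885·8.1062 + 0.5115·24.1000] = 15.6482; exercise value = 15.0000 ≤ continuation, so V_d = 15.6482
Node 0 (S = 40): continuation = e^(−0.04)·[0.4885·3.9836 + 0.5115·15.6482] = 9.5597; exercise value = 1.0000 ≤ continuation, so V_0 = 9.5597

€9.56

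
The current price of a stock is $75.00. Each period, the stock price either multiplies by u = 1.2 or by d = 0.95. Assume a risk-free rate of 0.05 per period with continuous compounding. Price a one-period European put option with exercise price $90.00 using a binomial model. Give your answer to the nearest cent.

Risk-neutral probability p = (e^0.05 − 0.95)/(1.2 − 0.95) = 0.1013/0.2500 = 0.4051
Terminal stock prices: S_u = 90, S_d = 71.25
Terminal payoffs (K − S): max(0, 0) = 0, max(18.75, 0) = 18.75
Node 0 (S = 75): V_0 = e^(−0.05)·[0.4051·0.0000 + 0.5949·18.7500] = 10.6106

$10.61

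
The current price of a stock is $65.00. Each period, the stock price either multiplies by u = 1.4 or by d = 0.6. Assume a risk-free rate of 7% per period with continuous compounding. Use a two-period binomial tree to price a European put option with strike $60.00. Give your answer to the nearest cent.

$7.60

Risk-neutral probability p = (e^0.07 − 0.6)/(1.4 − 0.6) = 0.4725/0.8000 = 0.5906
Terminal stock prices: S_uu = 127.4, S_ud = 54.6, S_dd = 23.4
Terminal payoffs (K − S): max(-67.4, 0) = 0, max(5.4, 0) = 5.4, max(36.6, 0) = 36.6
Node u (S = 91): V_u = e^(−0.07)·[0.5906·0.0000 + 0.4094·5.4000] = 2.0611
Node d (S = 39): V_d = e^(−0.07)·[0.5906·5.4000 + 0.4094·36.6000] = 16.9436
Node 0 (S = 65): V_0 = e^(−0.07)·[0.5906·2.0611 + 0.4094·16.9436] = 7.6023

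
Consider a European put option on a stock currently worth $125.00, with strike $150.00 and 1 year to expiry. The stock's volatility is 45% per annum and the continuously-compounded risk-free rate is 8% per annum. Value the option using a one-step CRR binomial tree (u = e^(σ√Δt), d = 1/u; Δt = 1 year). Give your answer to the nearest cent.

$33.82

CRR parameters: u = e^(σ√Δt) = e^(0.45·√1) = 1.5683, d = 1/u = 0.6376
Per-period rate: rΔt = 0.08·1 = 0.08, so R = e^0.08 = 1.0833
Risk-neutral probability p = (e^0.08 − 0.6376)/(1.5683 − 0.6376) = 0.4457/0.9307 = 0.4789
Terminal stock prices: S_u = 196, S_d = 79.7
Terminal payoffs (K − S): max(-46.04, 0) = 0, max(70.3, 0) = 70.3
Node 0 (S = 125): V_0 = e^(−0.08)·[0.4789·0.0000 + 0.5211·70.2965] = 33.8183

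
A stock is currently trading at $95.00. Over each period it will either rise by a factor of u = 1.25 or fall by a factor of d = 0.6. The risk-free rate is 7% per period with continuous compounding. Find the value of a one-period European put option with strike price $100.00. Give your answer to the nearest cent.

$10.95

Risk-neutral probability p = (e^0.07 − 0.6)/(1.25 − 0.6) = 0.4725/0.6500 = 0.7269
Terminal stock prices: S_u = 118.8, S_d = 57
Terminal payoffs (K − S): max(-18.75, 0) = 0, max(43, 0) = 43
Node 0 (S = 95): V_0 = e^(−0.07)·[0.7269·0.0000 + 0.2731·43.0000] = 10.9480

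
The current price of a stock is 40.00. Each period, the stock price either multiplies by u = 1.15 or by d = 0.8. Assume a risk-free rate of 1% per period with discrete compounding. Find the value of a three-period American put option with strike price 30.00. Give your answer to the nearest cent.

Risk-neutral probability p = (1 + 0.01 − 0.8)/(1.15 − 0.8) = 0.2100/0.3500 = 0.6000
Terminal stock prices: S_uuu = 60.83, S_uud = 42.32, S_udd = 29.44, S_ddd = 20.48
Terminal payoffs (K − S): max(-30.83, 0) = 0, max(-12.32, 0) = 0, max(0.56, 0) = 0.56, max(9.52, 0) = 9.52
Node uu (S = 52.9): continuation = 1/1.01·[0.6000·0.0000 + 0.4000·0.0000] = 0.0000; exercise value = 0.0000 ≤ continuation, so V_uu = 0.0000
Node ud (S = 36.8): continuation = 1/1.01·[0.6000·0.0000 + 0.4000·0.5600] = 0.2218; exercise value = 0.0000 ≤ continuation, so V_ud = 0.2218
Node dd (S = 25.6): continuation = 1/1.01·[0.6000·0.5600 + 0.4000·9.5200] = 4.1030; exercise value = 4.4000 > continuation, so V_dd = 4.4000 (exercise)
Node u (S = 46): continuation = 1/1.01·[0.6000·0.0000 + 0.4000·0.2218] = 0.0878; exercise value = 0.0000 ≤ continuation, so V_u = 0.0878
Node d (S = 32): continuation = 1/1.01·[0.6000·0.2218 + 0.4000·4.4000] = 1.8743; exercise value = 0.0000 ≤ continuation, so V_d = 1.8743
Node 0 (S = 40): continuation = 1/1.01·[0.6000·0.0878 + 0.4000·1.8743] = 0.7945; exercise value = 0.0000 ≤ continuation, so V_0 = 0.7945

0.79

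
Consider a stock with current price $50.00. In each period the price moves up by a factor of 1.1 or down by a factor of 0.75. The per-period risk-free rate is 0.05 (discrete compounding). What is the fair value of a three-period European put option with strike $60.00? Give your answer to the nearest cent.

$5.39

Risk-neutral probability p = (1 + 0.05 − 0.75)/(1.1 − 0.75) = 0.3000/0.3500 = 0.8571
Terminal stock prices: S_uuu = 66.55, S_uud = 45.38, S_udd = 30.94, S_ddd = 21.09
Terminal payoffs (K − S): max(-6.55, 0) = 0, max(14.62, 0) = 14.62, max(29.06, 0) = 29.06, max(38.91, 0) = 38.91
Node uu (S = 60.5): V_uu = 1/1.05·[0.8571·0.0000 + 0.1429·14.6250] = 1.9898
Node ud (S = 41.25): V_ud = 1/1.05·[0.8571·14.6250 + 0.1429·29.0625] = 15.8929
Node dd (S = 28.12): V_dd = 1/1.05·[0.8571·29.0625 + 0.1429·38.9062] = 29.0179
Node u (S = 55): V_u = 1/1.05·[0.8571·1.9898 + 0.1429·15.8929] = 3.7866
Node d (S = 37.5): V_d = 1/1.05·[0.8571·15.8929 + 0.1429·29.0179] = 16.9218
Node 0 (S = 50): V_0 = 1/1.05·[0.8571·3.7866 + 0.1429·16.9218] = 5.3934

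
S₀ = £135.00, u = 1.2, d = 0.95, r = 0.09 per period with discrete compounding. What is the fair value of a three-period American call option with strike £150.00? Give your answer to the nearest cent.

Risk-neutral probability p = (1 + 0.09 − 0.95)/(1.2 − 0.95) = 0.1400/0.2500 = 0.5600
Terminal stock prices: S_uuu = 233.3, S_uud = 184.7, S_udd = 146.2, S_ddd = 115.7
Terminal payoffs (S − K): max(83.28, 0) = 83.28, max(34.68, 0) = 34.68, max(-3.795, 0) = 0, max(-34.25, 0) = 0
Node uu (S = 194.4): continuation = 1/1.09·[0.5600·83.2800 + 0.4400·34.6800] = 56.7853; exercise value = 44.4000 ≤ continuation, so V_uu = 56.7853
Node ud (S = 153.9): continuation = 1/1.09·[0.5600·34.6800 + 0.4400·0.0000] = 17.8172; exercise value = 3.9000 ≤ continuation, so V_ud = 17.8172
Node dd (S = 121.8): continuation = 1/1.09·[0.5600·0.0000 + 0.4400·0.0000] = 0.0000; exercise value = 0.0000 ≤ continuation, so V_dd = 0.0000
Node u (S = 162): continuation = 1/1.09·[0.5600·56.7853 + 0.4400·17.8172] = 36.3664; exercise value = 12.0000 ≤ continuation, so V_u = 36.3664
Node d (S = 128.2): continuation = 1/1.09·[0.5600·17.8172 + 0.4400·0.0000] = 9.1538; exercise value = 0.0000 ≤ continuation, so V_d = 9.1538
Node 0 (S = 135): continuation = 1/1.09·[0.5600·36.3664 + 0.4400·9.1538] = 22.3788; exercise value = 0.0000 ≤ continuation, so V_0 = 22.3788

£22.38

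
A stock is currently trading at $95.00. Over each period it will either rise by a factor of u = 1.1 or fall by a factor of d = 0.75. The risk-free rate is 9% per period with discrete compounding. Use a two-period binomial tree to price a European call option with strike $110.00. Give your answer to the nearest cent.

Risk-neutral probability p = (1 + 0.09 − 0.75)/(1.1 − 0.75) = 0.3400/0.3500 = 0.9714
Terminal stock prices: S_uu = 115, S_ud = 78.38, S_dd = 53.44
Terminal payoffs (S − K): max(4.95, 0) = 4.95, max(-31.62, 0) = 0, max(-56.56, 0) = 0
Node u (S = 104.5): V_u = 1/1.09·[0.9714·4.9500 + 0.0286·0.0000] = 4.4115
Node d (S = 71.25): V_d = 1/1.09·[0.9714·0.0000 + 0.0286·0.0000] = 0.0000
Node 0 (S = 95): V_0 = 1/1.09·[0.9714·4.4115 + 0.0286·0.0000] = 3.9316

$3.93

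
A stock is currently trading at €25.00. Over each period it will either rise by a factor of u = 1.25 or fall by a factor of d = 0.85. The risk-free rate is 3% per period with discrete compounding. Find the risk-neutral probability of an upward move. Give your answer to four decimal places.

Risk-neutral probability p = (1 + 0.03 − 0.85)/(1.25 − 0.85) = 0.1800/0.4000 = 0.4500

p = 0.4500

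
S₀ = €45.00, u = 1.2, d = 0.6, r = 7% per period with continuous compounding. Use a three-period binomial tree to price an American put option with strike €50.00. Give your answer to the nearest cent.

Risk-neutral probability p = (e^0.07 − 0.6)/(1.2 − 0.6) = 0.4725/0.6000 = 0.7875
Terminal stock prices: S_uuu = 77.76, S_uud = 38.88, S_udd = 19.44, S_ddd = 9.72
Terminal payoffs (K − S): max(-27.76, 0) = 0, max(11.12, 0) = 11.12, max(30.56, 0) = 30.56, max(40.28, 0) = 40.28
Node uu (S = 64.8): continuation = e^(−0.07)·[0.7875·0.0000 + 0.2125·11.1200] = 2.2031; exercise value = 0.0000 ≤ continuation, so V_uu = 2.2031
Node ud (S = 32.4): continuation = e^(−0.07)·[0.7875·11.1200 + 0.2125·30.5600] = 14.2197; exercise value = 17.6000 > continuation, so V_ud = 17.6000 (exercise)
Node dd (S = 16.2): continuation = e^(−0.07)·[0.7875·30.5600 + 0.2125·40.2800] = 30.4197; exercise value = 33.8000 > continuation, so V_dd = 33.8000 (exercise)
Node u (S = 54): continuation = e^(−0.07)·[0.7875·2.2031 + 0.2125·17.6000] = 5.1046; exercise value = 0.0000 ≤ continuation, so V_u = 5.1046
Node d (S = 27): continuation = e^(−0.07)·[0.7875·17.6000 + 0.2125·33.8000] = 19.6197; exercise value = 23.0000 > continuation, so V_d = 23.0000 (exercise)
Node 0 (S = 45): continuation = e^(−0.07)·[0.7875·5.1046 + 0.2125·23.0000] = 8.3050; exercise value = 5.0000 ≤ continuation, so V_0 = 8.3050

€8.30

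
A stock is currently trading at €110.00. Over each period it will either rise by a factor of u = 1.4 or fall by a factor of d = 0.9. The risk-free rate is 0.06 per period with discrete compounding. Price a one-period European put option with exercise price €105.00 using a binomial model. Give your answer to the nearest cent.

Risk-neutral probability p = (1 + 0.06 − 0.9)/(1.4 − 0.9) = 0.1600/0.5000 = 0.3200
Terminal stock prices: S_u = 154, S_d = 99
Terminal payoffs (K − S): max(-49, 0) = 0, max(6, 0) = 6
Node 0 (S = 110): V_0 = 1/1.06·[0.3200·0.0000 + 0.6800·6.0000] = 3.8491

€3.85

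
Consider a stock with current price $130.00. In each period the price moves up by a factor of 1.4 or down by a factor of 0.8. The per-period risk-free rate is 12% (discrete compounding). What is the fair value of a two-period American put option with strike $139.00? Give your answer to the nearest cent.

Risk-neutral probability p = (1 + 0.12 − 0.8)/(1.4 − 0.8) = 0.3200/0.6000 = 0.5333
Terminal stock prices: S_uu = 254.8, S_ud = 145.6, S_dd = 83.2
Terminal payoffs (K − S): max(-115.8, 0) = 0, max(-6.6, 0) = 0, max(55.8, 0) = 55.8
Node u (S = 182): continuation = 1/1.12·[0.5333·0.0000 + 0.4667·0.0000] = 0.0000; exercise value = 0.0000 ≤ continuation, so V_u = 0.0000
Node d (S = 104): continuation = 1/1.12·[0.5333·0.0000 + 0.4667·55.8000] = 23.2500; exercise value = 35.0000 > continuation, so V_d = 35.0000 (exercise)
Node 0 (S = 130): continuation = 1/1.12·[0.5333·0.0000 + 0.4667·35.0000] = 14.5833; exercise value = 9.0000 ≤ continuation, so V_0 = 14.5833

$14.58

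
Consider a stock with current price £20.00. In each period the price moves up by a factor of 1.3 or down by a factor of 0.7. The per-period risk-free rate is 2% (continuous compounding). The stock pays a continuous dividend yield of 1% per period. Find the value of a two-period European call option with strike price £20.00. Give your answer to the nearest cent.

Per-period risk-free factor R = e^0.02 = 1.0202; dividend-adjusted growth = e^(0.02−0.01) = 1.0101.
Risk-neutral probability p = (1.0101 − 0.7)/(1.3 − 0.7) = 0.3101/0.6000 = 0.5168
Terminal stock prices: S_uu = 33.8, S_ud = 18.2, S_dd = 9.8
Terminal payoffs (S − K): max(13.8, 0) = 13.8, max(-1.8, 0) = 0, max(-10.2, 0) = 0
Node u (S = 26): V_u = e^(−0.02)·[0.5168·13.8000 + 0.4832·0.0000] = 6.9899
Node d (S = 14): V_d = e^(−0.02)·[0.5168·0.0000 + 0.4832·0.0000] = 0.0000
Node 0 (S = 20): V_0 = e^(−0.02)·[0.5168·6.9899 + 0.4832·0.0000] = 3.5405

£3.54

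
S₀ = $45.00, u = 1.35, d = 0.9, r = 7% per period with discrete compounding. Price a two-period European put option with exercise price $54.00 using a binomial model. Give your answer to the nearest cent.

Risk-neutral probability p = (1 + 0.07 − 0.9)/(1.35 − 0.9) = 0.1700/0.4500 = 0.3778
Terminal stock prices: S_uu = 82.01, S_ud = 54.68, S_dd = 36.45
Terminal payoffs (K − S): max(-28.01, 0) = 0, max(-0.675, 0) = 0, max(17.55, 0) = 17.55
Node u (S = 60.75): V_u = 1/1.07·[0.3778·0.0000 + 0.6222·0.0000] = 0.0000
Node d (S = 40.5): V_d = 1/1.07·[0.3778·0.0000 + 0.6222·17.5500] = 10.2056
Node 0 (S = 45): V_0 = 1/1.07·[0.3778·0.0000 + 0.6222·10.2056] = 5.9347

$5.93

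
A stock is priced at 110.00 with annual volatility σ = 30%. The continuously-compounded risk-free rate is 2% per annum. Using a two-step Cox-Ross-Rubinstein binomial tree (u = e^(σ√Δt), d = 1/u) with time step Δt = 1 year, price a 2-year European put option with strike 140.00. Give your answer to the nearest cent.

36.73

CRR parameters: u = e^(σ√Δt) = e^(0.3·√1) = 1.3499, d = 1/u = 0.7408
Per-period rate: rΔt = 0.02·1 = 0.02, so R = e^0.02 = 1.0202
Risk-neutral probability p = (e^0.02 − 0.7408)/(1.3499 − 0.7408) = 0.2794/0.6090 = 0.4587
Terminal stock prices: S_uu = 200.4, S_ud = 110, S_dd = 60.37
Terminal payoffs (K − S): max(-60.43, 0) = 0, max(30, 0) = 30, max(79.63, 0) = 79.63
Node u (S = 148.5): V_u = e^(−0.02)·[0.4587·0.0000 + 0.5413·30.0000] = 15.9167
Node d (S = 81.49): V_d = e^(−0.02)·[0.4587·30.0000 + 0.5413·79.6307] = 55.7378
Node 0 (S = 110): V_0 = e^(−0.02)·[0.4587·15.9167 + 0.5413·55.7378] = 36.7288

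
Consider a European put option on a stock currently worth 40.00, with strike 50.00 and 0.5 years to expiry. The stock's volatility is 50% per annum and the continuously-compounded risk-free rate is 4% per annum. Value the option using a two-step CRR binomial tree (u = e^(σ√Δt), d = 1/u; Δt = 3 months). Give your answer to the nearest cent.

12.29

CRR parameters: u = e^(σ√Δt) = e^(0.5·√0.25) = 1.2840, d = 1/u = 0.7788
Per-period rate: rΔt = 0.04·0.25 = 0.01, so R = e^0.01 = 1.0101
Risk-neutral probability p = (e^0.01 − 0.7788)/(1.2840 − 0.7788) = 0.2312/0.5052 = 0.4577
Terminal stock prices: S_uu = 65.95, S_ud = 40, S_dd = 24.26
Terminal payoffs (K − S): max(-15.95, 0) = 0, max(10, 0) = 10, max(25.74, 0) = 25.74
Node u (S = 51.36): V_u = e^(−0.01)·[0.4577·0.0000 + 0.5423·10.0000] = 5.3689
Node d (S = 31.15): V_d = e^(−0.01)·[0.4577·10.0000 + 0.5423·25.7388] = 18.3505
Node 0 (S = 40): V_0 = e^(−0.01)·[0.4577·5.3689 + 0.5423·18.3505] = 12.2851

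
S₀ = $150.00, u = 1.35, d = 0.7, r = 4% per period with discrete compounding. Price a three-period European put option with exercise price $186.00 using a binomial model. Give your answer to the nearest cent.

$40.51

Risk-neutral probability p = (1 + 0.04 − 0.7)/(1.35 − 0.7) = 0.3400/0.6500 = 0.5231
Terminal stock prices: S_uuu = 369.1, S_uud = 191.4, S_udd = 99.22, S_ddd = 51.45
Terminal payoffs (K − S): max(-183.1, 0) = 0, max(-5.363, 0) = 0, max(86.78, 0) = 86.78, max(134.6, 0) = 134.6
Node uu (S = 273.4): V_uu = 1/1.04·[0.5231·0.0000 + 0.4769·0.0000] = 0.0000
Node ud (S = 141.8): V_ud = 1/1.04·[0.5231·0.0000 + 0.4769·86.7750] = 39.7933
Node dd (S = 73.5): V_dd = 1/1.04·[0.5231·86.7750 + 0.4769·134.5500] = 105.3462
Node u (S = 202.5): V_u = 1/1.04·[0.5231·0.0000 + 0.4769·39.7933] = 18.2484
Node d (S = 105): V_d = 1/1.04·[0.5231·39.7933 + 0.4769·105.3462] = 68.3240
Node 0 (S = 150): V_0 = 1/1.04·[0.5231·18.2484 + 0.4769·68.3240] = 40.5102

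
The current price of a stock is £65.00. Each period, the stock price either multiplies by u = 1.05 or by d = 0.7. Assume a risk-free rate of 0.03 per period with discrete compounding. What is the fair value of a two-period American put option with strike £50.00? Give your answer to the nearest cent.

£0.36

Risk-neutral probability p = (1 + 0.03 − 0.7)/(1.05 − 0.7) = 0.3300/0.3500 = 0.9429
Terminal stock prices: S_uu = 71.66, S_ud = 47.77, S_dd = 31.85
Terminal payoffs (K − S): max(-21.66, 0) = 0, max(2.225, 0) = 2.225, max(18.15, 0) = 18.15
Node u (S = 68.25): continuation = 1/1.03·[0.9429·0.0000 + 0.0571·2.2250] = 0.1234; exercise value = 0.0000 ≤ continuation, so V_u = 0.1234
Node d (S = 45.5): continuation = 1/1.03·[0.9429·2.2250 + 0.0571·18.1500] = 3.0437; exercise value = 4.5000 > continuation, so V_d = 4.5000 (exercise)
Node 0 (S = 65): continuation = 1/1.03·[0.9429·0.1234 + 0.0571·4.5000] = 0.3626; exercise value = 0.0000 ≤ continuation, so V_0 = 0.3626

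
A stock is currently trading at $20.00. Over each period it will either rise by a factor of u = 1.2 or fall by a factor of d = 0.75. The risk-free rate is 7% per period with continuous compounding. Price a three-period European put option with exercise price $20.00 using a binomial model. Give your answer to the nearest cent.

$1.12

Risk-neutral probability p = (e^0.07 − 0.75)/(1.2 − 0.75) = 0.3225/0.4500 = 0.7167
Terminal stock prices: S_uuu = 34.56, S_uud = 21.6, S_udd = 13.5, S_ddd = 8.438
Terminal payoffs (K − S): max(-14.56, 0) = 0, max(-1.6, 0) = 0, max(6.5, 0) = 6.5, max(11.56, 0) = 11.56
Node uu (S = 28.8): V_uu = e^(−0.07)·[0.7167·0.0000 + 0.2833·0.0000] = 0.0000
Node ud (S = 18): V_ud = e^(−0.07)·[0.7167·0.0000 + 0.2833·6.5000] = 1.7170
Node dd (S = 11.25): V_dd = e^(−0.07)·[0.7167·6.5000 + 0.2833·11.5625] = 7.3979
Node u (S = 24): V_u = e^(−0.07)·[0.7167·0.0000 + 0.2833·1.7170] = 0.4536
Node d (S = 15): V_d = e^(−0.07)·[0.7167·1.7170 + 0.2833·7.3979] = 3.1016
Node 0 (S = 20): V_0 = e^(−0.07)·[0.7167·0.4536 + 0.2833·3.1016] = 1.1224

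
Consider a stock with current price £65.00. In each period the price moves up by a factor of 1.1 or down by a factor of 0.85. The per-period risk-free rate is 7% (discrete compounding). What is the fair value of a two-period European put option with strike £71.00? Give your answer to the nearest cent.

£2.19

Risk-neutral probability p = (1 + 0.07 − 0.85)/(1.1 − 0.85) = 0.2200/0.2500 = 0.8800
Terminal stock prices: S_uu = 78.65, S_ud = 60.77, S_dd = 46.96
Terminal payoffs (K − S): max(-7.65, 0) = 0, max(10.23, 0) = 10.23, max(24.04, 0) = 24.04
Node u (S = 71.5): V_u = 1/1.07·[0.8800·0.0000 + 0.1200·10.2250] = 1.1467
Node d (S = 55.25): V_d = 1/1.07·[0.8800·10.2250 + 0.1200·24.0375] = 11.1051
Node 0 (S = 65): V_0 = 1/1.07·[0.8800·1.1467 + 0.1200·11.1051] = 2.1885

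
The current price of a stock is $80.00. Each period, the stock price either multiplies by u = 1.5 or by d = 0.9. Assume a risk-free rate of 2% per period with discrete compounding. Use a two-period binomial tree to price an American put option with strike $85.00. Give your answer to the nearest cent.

Risk-neutral probability p = (1 + 0.02 − 0.9)/(1.5 − 0.9) = 0.1200/0.6000 = 0.2000
Terminal stock prices: S_uu = 180, S_ud = 108, S_dd = 64.8
Terminal payoffs (K − S): max(-95, 0) = 0, max(-23, 0) = 0, max(20.2, 0) = 20.2
Node u (S = 120): continuation = 1/1.02·[0.2000·0.0000 + 0.8000·0.0000] = 0.0000; exercise value = 0.0000 ≤ continuation, so V_u = 0.0000
Node d (S = 72): continuation = 1/1.02·[0.2000·0.0000 + 0.8000·20.2000] = 15.8431; exercise value = 13.0000 ≤ continuation, so V_d = 15.8431
Node 0 (S = 80): continuation = 1/1.02·[0.2000·0.0000 + 0.8000·15.8431] = 12.4260; exercise value = 5.0000 ≤ continuation, so V_0 = 12.4260

$12.43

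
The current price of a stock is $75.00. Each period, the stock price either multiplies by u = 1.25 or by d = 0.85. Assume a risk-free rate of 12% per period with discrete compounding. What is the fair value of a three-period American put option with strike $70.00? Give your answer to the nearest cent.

$1.93

Risk-neutral probability p = (1 + 0.12 − 0.85)/(1.25 − 0.85) = 0.2700/0.4000 = 0.6750
Terminal stock prices: S_uuu = 146.5, S_uud = 99.61, S_udd = 67.73, S_ddd = 46.06
Terminal payoffs (K − S): max(-76.48, 0) = 0, max(-29.61, 0) = 0, max(2.266, 0) = 2.266, max(23.94, 0) = 23.94
Node uu (S = 117.2): continuation = 1/1.12·[0.6750·0.0000 + 0.3250·0.0000] = 0.0000; exercise value = 0.0000 ≤ continuation, so V_uu = 0.0000
Node ud (S = 79.69): continuation = 1/1.12·[0.6750·0.0000 + 0.3250·2.2656] = 0.6574; exercise value = 0.0000 ≤ continuation, so V_ud = 0.6574
Node dd (S = 54.19): continuation = 1/1.12·[0.6750·2.2656 + 0.3250·23.9406] = 8.3125; exercise value = 15.8125 > continuation, so V_dd = 15.8125 (exercise)
Node u (S = 93.75): continuation = 1/1.12·[0.6750·0.0000 + 0.3250·0.6574] = 0.1908; exercise value = 0.0000 ≤ continuation, so V_u = 0.1908
Node d (S = 63.75): continuation = 1/1.12·[0.6750·0.6574 + 0.3250·15.8125] = 4.9847; exercise value = 6.2500 > continuation, so V_d = 6.2500 (exercise)
Node 0 (S = 75): continuation = 1/1.12·[0.6750·0.1908 + 0.3250·6.2500] = 1.9286; exercise value = 0.0000 ≤ continuation, so V_0 = 1.9286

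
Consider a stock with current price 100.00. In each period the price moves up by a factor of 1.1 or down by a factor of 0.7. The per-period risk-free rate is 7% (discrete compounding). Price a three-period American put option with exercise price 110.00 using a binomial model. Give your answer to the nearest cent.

Risk-neutral probability p = (1 + 0.07 − 0.7)/(1.1 − 0.7) = 0.3700/0.4000 = 0.9250
Terminal stock prices: S_uuu = 133.1, S_uud = 84.7, S_udd = 53.9, S_ddd = 34.3
Terminal payoffs (K − S): max(-23.1, 0) = 0, max(25.3, 0) = 25.3, max(56.1, 0) = 56.1, max(75.7, 0) = 75.7
Node uu (S = 121): continuation = 1/1.07·[0.9250·0.0000 + 0.0750·25.3000] = 1.7734; exercise value = 0.0000 ≤ continuation, so V_uu = 1.7734
Node ud (S = 77): continuation = 1/1.07·[0.9250·25.3000 + 0.0750·56.1000] = 25.8037; exercise value = 33.0000 > continuation, so V_ud = 33.0000 (exercise)
Node dd (S = 49): continuation = 1/1.07·[0.9250·56.1000 + 0.0750·75.7000] = 53.8037; exercise value = 61.0000 > continuation, so V_dd = 61.0000 (exercise)
Node u (S = 110): continuation = 1/1.07·[0.9250·1.7734 + 0.0750·33.0000] = 3.8461; exercise value = 0.0000 ≤ continuation, so V_u = 3.8461
Node d (S = 70): continuation = 1/1.07·[0.9250·33.0000 + 0.0750·61.0000] = 32.8037; exercise value = 40.0000 > continuation, so V_d = 40.0000 (exercise)
Node 0 (S = 100): continuation = 1/1.07·[0.9250·3.8461 + 0.0750·40.0000] = 6.1287; exercise value = 10.0000 > continuation, so V_0 = 10.0000 (exercise)

10.00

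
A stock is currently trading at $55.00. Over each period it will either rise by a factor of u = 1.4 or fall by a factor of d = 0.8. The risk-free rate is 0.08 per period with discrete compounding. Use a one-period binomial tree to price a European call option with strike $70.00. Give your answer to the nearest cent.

$3.02

Risk-neutral probability p = (1 + 0.08 − 0.8)/(1.4 − 0.8) = 0.2800/0.6000 = 0.4667
Terminal stock prices: S_u = 77, S_d = 44
Terminal payoffs (S − K): max(7, 0) = 7, max(-26, 0) = 0
Node 0 (S = 55): V_0 = 1/1.08·[0.4667·7.0000 + 0.5333·0.0000] = 3.0247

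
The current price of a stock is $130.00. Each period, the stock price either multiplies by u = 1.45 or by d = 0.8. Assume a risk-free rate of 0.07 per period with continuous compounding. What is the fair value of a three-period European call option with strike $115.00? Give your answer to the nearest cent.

Risk-neutral probability p = (e^0.07 − 0.8)/(1.45 − 0.8) = 0.2725/0.6500 = 0.4192
Terminal stock prices: S_uuu = 396.3, S_uud = 218.7, S_udd = 120.6, S_ddd = 66.56
Terminal payoffs (S − K): max(281.3, 0) = 281.3, max(103.7, 0) = 103.7, max(5.64, 0) = 5.64, max(-48.44, 0) = 0
Node uu (S = 273.3): V_uu = e^(−0.07)·[0.4192·281.3212 + 0.5808·103.6600] = 166.0997
Node ud (S = 150.8): V_ud = e^(−0.07)·[0.4192·103.6600 + 0.5808·5.6400] = 43.5747
Node dd (S = 83.2): V_dd = e^(−0.07)·[0.4192·5.6400 + 0.5808·0.0000] = 2.2047
Node u (S = 188.5): V_u = e^(−0.07)·[0.4192·166.0997 + 0.5808·43.5747] = 88.5238
Node d (S = 104): V_d = e^(−0.07)·[0.4192·43.5747 + 0.5808·2.2047] = 18.2272
Node 0 (S = 130): V_0 = e^(−0.07)·[0.4192·88.5238 + 0.5808·18.2272] = 44.4738

$44.47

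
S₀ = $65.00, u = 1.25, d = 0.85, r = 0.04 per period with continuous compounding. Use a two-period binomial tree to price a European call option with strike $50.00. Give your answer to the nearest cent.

Risk-neutral probability p = (e^0.04 − 0.85)/(1.25 − 0.85) = 0.1908/0.4000 = 0.4770
Terminal stock prices: S_uu = 101.6, S_ud = 69.06, S_dd = 46.96
Terminal payoffs (S − K): max(51.56, 0) = 51.56, max(19.06, 0) = 19.06, max(-3.038, 0) = 0
Node u (S = 81.25): V_u = e^(−0.04)·[0.4770·51.5625 + 0.5230·19.0625] = 33.2105
Node d (S = 55.25): V_d = e^(−0.04)·[0.4770·19.0625 + 0.5230·0.0000] = 8.7368
Node 0 (S = 65): V_0 = e^(−0.04)·[0.4770·33.2105 + 0.5230·8.7368] = 19.6111

$19.61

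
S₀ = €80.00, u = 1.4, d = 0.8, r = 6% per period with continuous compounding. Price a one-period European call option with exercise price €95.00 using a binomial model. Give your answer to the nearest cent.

Risk-neutral probability p = (e^0.06 − 0.8)/(1.4 − 0.8) = 0.2618/0.6000 = 0.4364
Terminal stock prices: S_u = 112, S_d = 64
Terminal payoffs (S − K): max(17, 0) = 17, max(-31, 0) = 0
Node 0 (S = 80): V_0 = e^(−0.06)·[0.4364·17.0000 + 0.5636·0.0000] = 6.9867

€6.99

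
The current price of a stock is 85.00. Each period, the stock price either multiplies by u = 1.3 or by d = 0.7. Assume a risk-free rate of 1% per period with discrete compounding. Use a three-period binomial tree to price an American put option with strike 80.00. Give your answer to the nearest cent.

14.84

Risk-neutral probability p = (1 + 0.01 − 0.7)/(1.3 − 0.7) = 0.3100/0.6000 = 0.5167
Terminal stock prices: S_uuu = 186.7, S_uud = 100.6, S_udd = 54.14, S_ddd = 29.15
Terminal payoffs (K − S): max(-106.7, 0) = 0, max(-20.55, 0) = 0, max(25.86, 0) = 25.86, max(50.85, 0) = 50.85
Node uu (S = 143.7): continuation = 1/1.01·[0.5167·0.0000 + 0.4833·0.0000] = 0.0000; exercise value = 0.0000 ≤ continuation, so V_uu = 0.0000
Node ud (S = 77.35): continuation = 1/1.01·[0.5167·0.0000 + 0.4833·25.8550] = 12.3729; exercise value = 2.6500 ≤ continuation, so V_ud = 12.3729
Node dd (S = 41.65): continuation = 1/1.01·[0.5167·25.8550 + 0.4833·50.8450] = 37.5579; exercise value = 38.3500 > continuation, so V_dd = 38.3500 (exercise)
Node u (S = 110.5): continuation = 1/1.01·[0.5167·0.0000 + 0.4833·12.3729] = 5.9210; exercise value = 0.0000 ≤ continuation, so V_u = 5.9210
Node d (S = 59.5): continuation = 1/1.01·[0.5167·12.3729 + 0.4833·38.3500] = 24.6817; exercise value = 20.5000 ≤ continuation, so V_d = 24.6817
Node 0 (S = 85): continuation = 1/1.01·[0.5167·5.9210 + 0.4833·24.6817] = 14.8403; exercise value = 0.0000 ≤ continuation, so V_0 = 14.8403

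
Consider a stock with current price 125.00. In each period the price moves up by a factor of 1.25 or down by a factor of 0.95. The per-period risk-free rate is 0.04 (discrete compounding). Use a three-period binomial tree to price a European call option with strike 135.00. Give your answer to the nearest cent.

13.47

Risk-neutral probability p = (1 + 0.04 − 0.95)/(1.25 − 0.95) = 0.0900/0.3000 = 0.3000
Terminal stock prices: S_uuu = 244.1, S_uud = 185.5, S_udd = 141, S_ddd = 107.2
Terminal payoffs (S − K): max(109.1, 0) = 109.1, max(50.55, 0) = 50.55, max(6.016, 0) = 6.016, max(-27.83, 0) = 0
Node uu (S = 195.3): V_uu = 1/1.04·[0.3000·109.1406 + 0.7000·50.5469] = 65.5048
Node ud (S = 148.4): V_ud = 1/1.04·[0.3000·50.5469 + 0.7000·6.0156] = 18.6298
Node dd (S = 112.8): V_dd = 1/1.04·[0.3000·6.0156 + 0.7000·0.0000] = 1.7353
Node u (S = 156.2): V_u = 1/1.04·[0.3000·65.5048 + 0.7000·18.6298] = 31.4349
Node d (S = 118.8): V_d = 1/1.04·[0.3000·18.6298 + 0.7000·1.7353] = 6.5420
Node 0 (S = 125): V_0 = 1/1.04·[0.3000·31.4349 + 0.7000·6.5420] = 13.4710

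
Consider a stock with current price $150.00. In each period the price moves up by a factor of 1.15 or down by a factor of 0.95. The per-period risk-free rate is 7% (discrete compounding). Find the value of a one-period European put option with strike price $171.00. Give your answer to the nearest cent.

$10.65

Risk-neutral probability p = (1 + 0.07 − 0.95)/(1.15 − 0.95) = 0.1200/0.2000 = 0.6000
Terminal stock prices: S_u = 172.5, S_d = 142.5
Terminal payoffs (K − S): max(-1.5, 0) = 0, max(28.5, 0) = 28.5
Node 0 (S = 150): V_0 = 1/1.07·[0.6000·0.0000 + 0.4000·28.5000] = 10.6542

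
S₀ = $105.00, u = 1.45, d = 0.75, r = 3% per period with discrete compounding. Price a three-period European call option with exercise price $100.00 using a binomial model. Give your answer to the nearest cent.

$30.17

Risk-neutral probability p = (1 + 0.03 − 0.75)/(1.45 − 0.75) = 0.2800/0.7000 = 0.4000
Terminal stock prices: S_uuu = 320.1, S_uud = 165.6, S_udd = 85.64, S_ddd = 44.3
Terminal payoffs (S − K): max(220.1, 0) = 220.1, max(65.57, 0) = 65.57, max(-14.36, 0) = 0, max(-55.7, 0) = 0
Node uu (S = 220.8): V_uu = 1/1.03·[0.4000·220.1056 + 0.6000·65.5719] = 123.6751
Node ud (S = 114.2): V_ud = 1/1.03·[0.4000·65.5719 + 0.6000·0.0000] = 25.4648
Node dd (S = 59.06): V_dd = 1/1.03·[0.4000·0.0000 + 0.6000·0.0000] = 0.0000
Node u (S = 152.2): V_u = 1/1.03·[0.4000·123.6751 + 0.6000·25.4648] = 62.8630
Node d (S = 78.75): V_d = 1/1.03·[0.4000·25.4648 + 0.6000·0.0000] = 9.8892
Node 0 (S = 105): V_0 = 1/1.03·[0.4000·62.8630 + 0.6000·9.8892] = 30.1736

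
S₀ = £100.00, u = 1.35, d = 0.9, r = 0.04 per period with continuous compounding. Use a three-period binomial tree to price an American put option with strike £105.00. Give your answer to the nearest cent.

Risk-neutral probability p = (e^0.04 − 0.9)/(1.35 − 0.9) = 0.1408/0.4500 = 0.3129
Terminal stock prices: S_uuu = 246, S_uud = 164, S_udd = 109.4, S_ddd = 72.9
Terminal payoffs (K − S): max(-141, 0) = 0, max(-59.03, 0) = 0, max(-4.35, 0) = 0, max(32.1, 0) = 32.1
Node uu (S = 182.3): continuation = e^(−0.04)·[0.3129·0.0000 + 0.6871·0.0000] = 0.0000; exercise value = 0.0000 ≤ continuation, so V_uu = 0.0000
Node ud (S = 121.5): continuation = e^(−0.04)·[0.3129·0.0000 + 0.6871·0.0000] = 0.0000; exercise value = 0.0000 ≤ continuation, so V_ud = 0.0000
Node dd (S = 81): continuation = e^(−0.04)·[0.3129·0.0000 + 0.6871·32.1000] = 21.1907; exercise value = 24.0000 > continuation, so V_dd = 24.0000 (exercise)
Node u (S = 135): continuation = e^(−0.04)·[0.3129·0.0000 + 0.6871·0.0000] = 0.0000; exercise value = 0.0000 ≤ continuation, so V_u = 0.0000
Node d (S = 90): continuation = e^(−0.04)·[0.3129·0.0000 + 0.6871·24.0000] = 15.8435; exercise value = 15.0000 ≤ continuation, so V_d = 15.8435
Node 0 (S = 100): continuation = e^(−0.04)·[0.3129·0.0000 + 0.6871·15.8435] = 10.4590; exercise value = 5.0000 ≤ continuation, so V_0 = 10.4590

£10.46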